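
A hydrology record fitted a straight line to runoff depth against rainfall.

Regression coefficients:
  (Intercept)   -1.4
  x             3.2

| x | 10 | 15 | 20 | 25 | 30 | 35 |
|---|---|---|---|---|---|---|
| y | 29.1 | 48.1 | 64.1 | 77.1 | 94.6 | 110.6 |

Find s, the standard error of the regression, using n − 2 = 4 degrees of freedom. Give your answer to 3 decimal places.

s = 1.500

x=10: ŷ = -1.4 + 3.2·10 = 30.6; e = 29.1 − 30.6 = -1.5
x=15: ŷ = -1.4 + 3.2·15 = 46.6; e = 48.1 − 46.6 = 1.5
x=20: ŷ = -1.4 + 3.2·20 = 62.6; e = 64.1 − 62.6 = 1.5
x=25: ŷ = -1.4 + 3.2·25 = 78.6; e = 77.1 − 78.6 = -1.5
x=30: ŷ = -1.4 + 3.2·30 = 94.6; e = 94.6 − 94.6 = 0
x=35: ŷ = -1.4 + 3.2·35 = 110.6; e = 110.6 − 110.6 = 0
SSE = 2.25 + 2.25 + 2.25 + 2.25 + 0 + 0 = 9
s = √(9/4) = √2.25 ≈ 1.500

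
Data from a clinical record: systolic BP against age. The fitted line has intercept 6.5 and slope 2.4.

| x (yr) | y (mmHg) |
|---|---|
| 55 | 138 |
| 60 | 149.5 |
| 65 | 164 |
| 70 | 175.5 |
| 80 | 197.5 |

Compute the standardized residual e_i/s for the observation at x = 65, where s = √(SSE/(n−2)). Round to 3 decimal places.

x=55: ŷ = 6.5 + 2.4·55 = 138.5; e = 138 − 138.5 = -0.5
x=60: ŷ = 6.5 + 2.4·60 = 150.5; e = 149.5 − 150.5 = -1
x=65: ŷ = 6.5 + 2.4·65 = 162.5; e = 164 − 162.5 = 1.5
x=70: ŷ = 6.5 + 2.4·70 = 174.5; e = 175.5 − 174.5 = 1
x=80: ŷ = 6.5 + 2.4·80 = 198.5; e = 197.5 − 198.5 = -1
SSE = 0.25 + 1 + 2.25 + 1 + 1 = 5.5
s = √(5.5/3) = 1.35401
e/s = 1.5 / 1.35401 = 1.108

1.108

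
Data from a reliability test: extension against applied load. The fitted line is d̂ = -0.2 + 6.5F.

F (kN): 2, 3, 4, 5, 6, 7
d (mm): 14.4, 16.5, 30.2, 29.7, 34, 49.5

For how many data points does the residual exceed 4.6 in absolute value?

1

F=2: d̂ = -0.2 + 6.5·2 = 12.8; e = 14.4 − 12.8 = 1.6
F=3: d̂ = -0.2 + 6.5·3 = 19.3; e = 16.5 − 19.3 = -2.8
F=4: d̂ = -0.2 + 6.5·4 = 25.8; e = 30.2 − 25.8 = 4.4
F=5: d̂ = -0.2 + 6.5·5 = 32.3; e = 29.7 − 32.3 = -2.6
F=6: d̂ = -0.2 + 6.5·6 = 38.8; e = 34 − 38.8 = -4.8
F=7: d̂ = -0.2 + 6.5·7 = 45.3; e = 49.5 − 45.3 = 4.2
|e| > 4.6: F=6 (|e|=4.8) → 1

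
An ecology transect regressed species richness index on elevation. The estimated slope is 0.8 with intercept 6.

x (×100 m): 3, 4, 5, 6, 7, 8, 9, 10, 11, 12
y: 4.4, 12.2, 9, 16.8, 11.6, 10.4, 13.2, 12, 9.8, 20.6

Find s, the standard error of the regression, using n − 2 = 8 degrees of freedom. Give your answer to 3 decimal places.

x=3: ŷ = 6 + 0.8·3 = 8.4; e = 4.4 − 8.4 = -4
x=4: ŷ = 6 + 0.8·4 = 9.2; e = 12.2 − 9.2 = 3
x=5: ŷ = 6 + 0.8·5 = 10; e = 9 − 10 = -1
x=6: ŷ = 6 + 0.8·6 = 10.8; e = 16.8 − 10.8 = 6
x=7: ŷ = 6 + 0.8·7 = 11.6; e = 11.6 − 11.6 = 0
x=8: ŷ = 6 + 0.8·8 = 12.4; e = 10.4 − 12.4 = -2
x=9: ŷ = 6 + 0.8·9 = 13.2; e = 13.2 − 13.2 = 0
x=10: ŷ = 6 + 0.8·10 = 14; e = 12 − 14 = -2
x=11: ŷ = 6 + 0.8·11 = 14.8; e = 9.8 − 14.8 = -5
x=12: ŷ = 6 + 0.8·12 = 15.6; e = 20.6 − 15.6 = 5
SSE = 16 + 9 + 1 + 36 + 0 + 4 + 0 + 4 + 25 + 25 = 120
s = √(120/8) = √15 ≈ 3.873

s = 3.873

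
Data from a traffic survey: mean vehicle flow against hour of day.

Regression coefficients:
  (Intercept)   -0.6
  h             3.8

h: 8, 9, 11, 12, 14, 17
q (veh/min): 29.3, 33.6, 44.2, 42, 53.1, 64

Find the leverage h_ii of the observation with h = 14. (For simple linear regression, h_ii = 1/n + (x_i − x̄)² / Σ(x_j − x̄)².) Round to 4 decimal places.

h = 0.2523

h̄ = (8 + 9 + 11 + 12 + 14 + 17)/6 = 11.8333
Σ(h − h̄)² = 14.6944 + 8.02778 + 0.694444 + 0.0277778 + 4.69444 + 26.6944 = 54.8333
h = 1/6 + (2.16667)²/54.8333 = 0.166667 + 0.085613 = 0.2523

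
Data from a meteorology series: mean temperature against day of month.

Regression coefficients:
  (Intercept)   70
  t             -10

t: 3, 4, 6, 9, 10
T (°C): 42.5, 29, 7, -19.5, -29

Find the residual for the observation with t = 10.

T̂ = 70 − 10·10 = -30
r = -29 − (-30) = 1

r = 1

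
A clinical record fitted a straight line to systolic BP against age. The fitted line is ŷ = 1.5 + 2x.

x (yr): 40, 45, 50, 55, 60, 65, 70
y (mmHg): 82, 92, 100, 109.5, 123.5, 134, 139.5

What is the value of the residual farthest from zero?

e = 2.5

x=40: ŷ = 1.5 + 2·40 = 81.5; e = 82 − 81.5 = 0.5
x=45: ŷ = 1.5 + 2·45 = 91.5; e = 92 − 91.5 = 0.5
x=50: ŷ = 1.5 + 2·50 = 101.5; e = 100 − 101.5 = -1.5
x=55: ŷ = 1.5 + 2·55 = 111.5; e = 109.5 − 111.5 = -2
x=60: ŷ = 1.5 + 2·60 = 121.5; e = 123.5 − 121.5 = 2
x=65: ŷ = 1.5 + 2·65 = 131.5; e = 134 − 131.5 = 2.5
x=70: ŷ = 1.5 + 2·70 = 141.5; e = 139.5 − 141.5 = -2
Largest |e| is 2.5 at x = 65, residual 2.5.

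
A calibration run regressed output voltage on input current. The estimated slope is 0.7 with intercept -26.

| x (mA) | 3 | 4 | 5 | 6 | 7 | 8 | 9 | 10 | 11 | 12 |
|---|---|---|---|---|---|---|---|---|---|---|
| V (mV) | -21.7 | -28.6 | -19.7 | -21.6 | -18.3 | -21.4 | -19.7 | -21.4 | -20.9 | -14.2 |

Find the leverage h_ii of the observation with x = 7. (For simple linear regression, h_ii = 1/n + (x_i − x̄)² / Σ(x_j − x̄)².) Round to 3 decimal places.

h = 0.103

x̄ = (3 + 4 + 5 + 6 + 7 + 8 + 9 + 10 + 11 + 12)/10 = 7.5
Σ(x − x̄)² = 20.25 + 12.25 + 6.25 + 2.25 + 0.25 + 0.25 + 2.25 + 6.25 + 12.25 + 20.25 = 82.5
h = 1/10 + (-0.5)²/82.5 = 0.1 + 0.0030303 = 0.103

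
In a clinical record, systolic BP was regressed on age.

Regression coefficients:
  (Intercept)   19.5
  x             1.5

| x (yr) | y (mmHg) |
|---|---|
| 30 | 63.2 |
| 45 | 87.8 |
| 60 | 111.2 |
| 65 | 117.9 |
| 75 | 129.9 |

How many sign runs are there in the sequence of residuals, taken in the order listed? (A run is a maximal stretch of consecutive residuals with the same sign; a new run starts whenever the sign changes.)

3 runs

x=30: ŷ = 19.5 + 1.5·30 = 64.5; r = 63.2 − 64.5 = -1.3
x=45: ŷ = 19.5 + 1.5·45 = 87; r = 87.8 − 87 = 0.8
x=60: ŷ = 19.5 + 1.5·60 = 109.5; r = 111.2 − 109.5 = 1.7
x=65: ŷ = 19.5 + 1.5·65 = 117; r = 117.9 − 117 = 0.9
x=75: ŷ = 19.5 + 1.5·75 = 132; r = 129.9 − 132 = -2.1
Signs: − + + + −
Runs: −×1, +×3, −×1 → 3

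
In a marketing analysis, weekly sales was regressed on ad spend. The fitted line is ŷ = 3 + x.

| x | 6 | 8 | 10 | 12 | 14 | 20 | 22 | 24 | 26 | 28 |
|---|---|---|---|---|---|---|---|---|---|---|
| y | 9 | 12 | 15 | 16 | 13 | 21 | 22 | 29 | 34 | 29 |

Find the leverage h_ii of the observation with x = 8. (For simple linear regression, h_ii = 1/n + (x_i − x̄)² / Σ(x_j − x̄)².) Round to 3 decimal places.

x̄ = (6 + 8 + 10 + 12 + 14 + 20 + 22 + 24 + 26 + 28)/10 = 17
Σ(x − x̄)² = 121 + 81 + 49 + 25 + 9 + 9 + 25 + 49 + 81 + 121 = 570
h = 1/10 + (-9)²/570 = 0.1 + 0.142105 = 0.242

h = 0.242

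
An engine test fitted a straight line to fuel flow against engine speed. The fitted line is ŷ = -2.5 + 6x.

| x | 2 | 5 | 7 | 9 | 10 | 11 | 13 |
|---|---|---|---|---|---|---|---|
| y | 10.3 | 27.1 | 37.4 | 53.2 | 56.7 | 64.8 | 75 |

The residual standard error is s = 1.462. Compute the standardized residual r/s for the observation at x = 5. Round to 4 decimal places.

-0.2736

ŷ = -2.5 + 6·5 = 27.5
r = 27.1 − 27.5 = -0.4
r/s = -0.4 / 1.462 = -0.2736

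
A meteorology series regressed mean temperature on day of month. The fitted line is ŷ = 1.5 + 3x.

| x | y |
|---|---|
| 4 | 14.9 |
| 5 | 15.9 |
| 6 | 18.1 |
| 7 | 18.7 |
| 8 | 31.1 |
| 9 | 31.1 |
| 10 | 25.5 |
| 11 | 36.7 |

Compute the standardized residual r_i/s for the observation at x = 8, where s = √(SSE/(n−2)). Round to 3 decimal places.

1.388

x=4: ŷ = 1.5 + 3·4 = 13.5; r = 14.9 − 13.5 = 1.4
x=5: ŷ = 1.5 + 3·5 = 16.5; r = 15.9 − 16.5 = -0.6
x=6: ŷ = 1.5 + 3·6 = 19.5; r = 18.1 − 19.5 = -1.4
x=7: ŷ = 1.5 + 3·7 = 22.5; r = 18.7 − 22.5 = -3.8
x=8: ŷ = 1.5 + 3·8 = 25.5; r = 31.1 − 25.5 = 5.6
x=9: ŷ = 1.5 + 3·9 = 28.5; r = 31.1 − 28.5 = 2.6
x=10: ŷ = 1.5 + 3·10 = 31.5; r = 25.5 − 31.5 = -6
x=11: ŷ = 1.5 + 3·11 = 34.5; r = 36.7 − 34.5 = 2.2
SSE = 1.96 + 0.36 + 1.96 + 14.44 + 31.36 + 6.76 + 36 + 4.84 = 97.68
s = √(97.68/6) = 4.03485
r/s = 5.6 / 4.03485 = 1.388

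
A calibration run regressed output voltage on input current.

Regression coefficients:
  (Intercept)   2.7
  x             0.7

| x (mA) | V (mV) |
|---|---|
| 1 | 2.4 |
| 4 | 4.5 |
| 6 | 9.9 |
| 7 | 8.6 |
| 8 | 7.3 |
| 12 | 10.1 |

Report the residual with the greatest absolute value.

x=1: V̂ = 2.7 + 0.7·1 = 3.4; r = 2.4 − 3.4 = -1
x=4: V̂ = 2.7 + 0.7·4 = 5.5; r = 4.5 − 5.5 = -1
x=6: V̂ = 2.7 + 0.7·6 = 6.9; r = 9.9 − 6.9 = 3
x=7: V̂ = 2.7 + 0.7·7 = 7.6; r = 8.6 − 7.6 = 1
x=8: V̂ = 2.7 + 0.7·8 = 8.3; r = 7.3 − 8.3 = -1
x=12: V̂ = 2.7 + 0.7·12 = 11.1; r = 10.1 − 11.1 = -1
Largest |r| is 3 at x = 6, residual 3.

r = 3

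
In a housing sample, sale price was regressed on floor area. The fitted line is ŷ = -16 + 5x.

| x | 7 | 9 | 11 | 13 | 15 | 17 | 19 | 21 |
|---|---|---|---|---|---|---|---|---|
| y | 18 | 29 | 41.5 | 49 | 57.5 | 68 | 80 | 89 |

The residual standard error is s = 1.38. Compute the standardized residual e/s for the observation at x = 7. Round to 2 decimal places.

ŷ = -16 + 5·7 = 19
e = 18 − 19 = -1
e/s = -1 / 1.38 = -0.72

-0.72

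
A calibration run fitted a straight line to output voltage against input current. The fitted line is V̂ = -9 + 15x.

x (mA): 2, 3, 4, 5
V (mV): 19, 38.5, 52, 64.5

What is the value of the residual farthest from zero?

x=2: V̂ = -9 + 15·2 = 21; e = 19 − 21 = -2
x=3: V̂ = -9 + 15·3 = 36; e = 38.5 − 36 = 2.5
x=4: V̂ = -9 + 15·4 = 51; e = 52 − 51 = 1
x=5: V̂ = -9 + 15·5 = 66; e = 64.5 − 66 = -1.5
Largest |e| is 2.5 at x = 3, residual 2.5.

e = 2.5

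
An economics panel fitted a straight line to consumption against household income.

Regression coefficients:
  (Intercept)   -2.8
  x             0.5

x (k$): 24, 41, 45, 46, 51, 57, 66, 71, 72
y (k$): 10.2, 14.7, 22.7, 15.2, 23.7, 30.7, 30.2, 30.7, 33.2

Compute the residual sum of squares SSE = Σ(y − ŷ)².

SSE = 74

x=24: ŷ = -2.8 + 0.5·24 = 9.2; e = 10.2 − 9.2 = 1
x=41: ŷ = -2.8 + 0.5·41 = 17.7; e = 14.7 − 17.7 = -3
x=45: ŷ = -2.8 + 0.5·45 = 19.7; e = 22.7 − 19.7 = 3
x=46: ŷ = -2.8 + 0.5·46 = 20.2; e = 15.2 − 20.2 = -5
x=51: ŷ = -2.8 + 0.5·51 = 22.7; e = 23.7 − 22.7 = 1
x=57: ŷ = -2.8 + 0.5·57 = 25.7; e = 30.7 − 25.7 = 5
x=66: ŷ = -2.8 + 0.5·66 = 30.2; e = 30.2 − 30.2 = 0
x=71: ŷ = -2.8 + 0.5·71 = 32.7; e = 30.7 − 32.7 = -2
x=72: ŷ = -2.8 + 0.5·72 = 33.2; e = 33.2 − 33.2 = 0
SSE = 1 + 9 + 9 + 25 + 1 + 25 + 0 + 4 + 0 = 74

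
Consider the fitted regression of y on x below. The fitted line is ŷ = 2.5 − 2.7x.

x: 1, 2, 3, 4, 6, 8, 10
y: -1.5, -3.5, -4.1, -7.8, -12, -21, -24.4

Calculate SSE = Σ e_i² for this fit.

SSE = 11.06

x=1: ŷ = 2.5 − 2.7·1 = -0.2; e = -1.5 − (-0.2) = -1.3
x=2: ŷ = 2.5 − 2.7·2 = -2.9; e = -3.5 − (-2.9) = -0.6
x=3: ŷ = 2.5 − 2.7·3 = -5.6; e = -4.1 − (-5.6) = 1.5
x=4: ŷ = 2.5 − 2.7·4 = -8.3; e = -7.8 − (-8.3) = 0.5
x=6: ŷ = 2.5 − 2.7·6 = -13.7; e = -12 − (-13.7) = 1.7
x=8: ŷ = 2.5 − 2.7·8 = -19.1; e = -21 − (-19.1) = -1.9
x=10: ŷ = 2.5 − 2.7·10 = -24.5; e = -24.4 − (-24.5) = 0.1
SSE = 1.69 + 0.36 + 2.25 + 0.25 + 2.89 + 3.61 + 0.01 = 11.06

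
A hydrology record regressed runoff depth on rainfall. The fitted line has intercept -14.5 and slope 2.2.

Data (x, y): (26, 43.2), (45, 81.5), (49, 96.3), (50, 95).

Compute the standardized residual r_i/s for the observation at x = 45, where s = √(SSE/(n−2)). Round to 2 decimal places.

-0.99

x=26: ŷ = -14.5 + 2.2·26 = 42.7; r = 43.2 − 42.7 = 0.5
x=45: ŷ = -14.5 + 2.2·45 = 84.5; r = 81.5 − 84.5 = -3
x=49: ŷ = -14.5 + 2.2·49 = 93.3; r = 96.3 − 93.3 = 3
x=50: ŷ = -14.5 + 2.2·50 = 95.5; r = 95 − 95.5 = -0.5
SSE = 0.25 + 9 + 9 + 0.25 = 18.5
s = √(18.5/2) = 3.04138
r/s = -3 / 3.04138 = -0.99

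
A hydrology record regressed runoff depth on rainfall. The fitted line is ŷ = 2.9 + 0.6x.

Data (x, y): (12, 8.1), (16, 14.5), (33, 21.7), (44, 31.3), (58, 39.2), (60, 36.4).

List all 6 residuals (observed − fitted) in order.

x=12: ŷ = 2.9 + 0.6·12 = 10.1; e = 8.1 − 10.1 = -2
x=16: ŷ = 2.9 + 0.6·16 = 12.5; e = 14.5 − 12.5 = 2
x=33: ŷ = 2.9 + 0.6·33 = 22.7; e = 21.7 − 22.7 = -1
x=44: ŷ = 2.9 + 0.6·44 = 29.3; e = 31.3 − 29.3 = 2
x=58: ŷ = 2.9 + 0.6·58 = 37.7; e = 39.2 − 37.7 = 1.5
x=60: ŷ = 2.9 + 0.6·60 = 38.9; e = 36.4 − 38.9 = -2.5

-2, 2, -1, 2, 1.5, -2.5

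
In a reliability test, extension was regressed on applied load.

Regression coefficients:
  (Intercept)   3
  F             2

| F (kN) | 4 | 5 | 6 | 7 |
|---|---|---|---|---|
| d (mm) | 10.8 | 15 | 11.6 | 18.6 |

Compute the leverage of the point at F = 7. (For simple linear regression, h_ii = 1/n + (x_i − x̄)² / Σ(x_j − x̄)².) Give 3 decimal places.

h = 0.700

F̄ = (4 + 5 + 6 + 7)/4 = 5.5
Σ(F − F̄)² = 2.25 + 0.25 + 0.25 + 2.25 = 5
h = 1/4 + (1.5)²/5 = 0.25 + 0.45 = 0.700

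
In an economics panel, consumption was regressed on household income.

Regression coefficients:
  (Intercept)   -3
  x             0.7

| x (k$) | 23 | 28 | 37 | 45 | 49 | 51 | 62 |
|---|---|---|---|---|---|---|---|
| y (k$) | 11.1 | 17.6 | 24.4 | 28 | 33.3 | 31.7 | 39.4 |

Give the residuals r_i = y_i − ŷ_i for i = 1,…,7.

x=23: ŷ = -3 + 0.7·23 = 13.1; r = 11.1 − 13.1 = -2
x=28: ŷ = -3 + 0.7·28 = 16.6; r = 17.6 − 16.6 = 1
x=37: ŷ = -3 + 0.7·37 = 22.9; r = 24.4 − 22.9 = 1.5
x=45: ŷ = -3 + 0.7·45 = 28.5; r = 28 − 28.5 = -0.5
x=49: ŷ = -3 + 0.7·49 = 31.3; r = 33.3 − 31.3 = 2
x=51: ŷ = -3 + 0.7·51 = 32.7; r = 31.7 − 32.7 = -1
x=62: ŷ = -3 + 0.7·62 = 40.4; r = 39.4 − 40.4 = -1

-2, 1, 1.5, -0.5, 2, -1, -1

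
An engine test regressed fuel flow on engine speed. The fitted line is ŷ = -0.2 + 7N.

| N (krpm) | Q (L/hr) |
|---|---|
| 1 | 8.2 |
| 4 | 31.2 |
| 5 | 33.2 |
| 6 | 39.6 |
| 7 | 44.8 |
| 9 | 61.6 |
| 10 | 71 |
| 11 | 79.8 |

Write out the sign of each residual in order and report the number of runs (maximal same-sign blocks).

3 runs

N=1: ŷ = -0.2 + 7·1 = 6.8; r = 8.2 − 6.8 = 1.4
N=4: ŷ = -0.2 + 7·4 = 27.8; r = 31.2 − 27.8 = 3.4
N=5: ŷ = -0.2 + 7·5 = 34.8; r = 33.2 − 34.8 = -1.6
N=6: ŷ = -0.2 + 7·6 = 41.8; r = 39.6 − 41.8 = -2.2
N=7: ŷ = -0.2 + 7·7 = 48.8; r = 44.8 − 48.8 = -4
N=9: ŷ = -0.2 + 7·9 = 62.8; r = 61.6 − 62.8 = -1.2
N=10: ŷ = -0.2 + 7·10 = 69.8; r = 71 − 69.8 = 1.2
N=11: ŷ = -0.2 + 7·11 = 76.8; r = 79.8 − 76.8 = 3
Signs: + + − − − − + +
Runs: +×2, −×4, +×2 → 3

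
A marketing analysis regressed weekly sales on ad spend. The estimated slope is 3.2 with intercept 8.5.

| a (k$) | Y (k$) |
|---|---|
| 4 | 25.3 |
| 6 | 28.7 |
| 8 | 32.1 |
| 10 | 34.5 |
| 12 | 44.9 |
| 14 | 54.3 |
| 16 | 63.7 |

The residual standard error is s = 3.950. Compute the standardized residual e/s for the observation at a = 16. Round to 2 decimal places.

1.01

Ŷ = 8.5 + 3.2·16 = 59.7
e = 63.7 − 59.7 = 4
e/s = 4 / 3.950 = 1.01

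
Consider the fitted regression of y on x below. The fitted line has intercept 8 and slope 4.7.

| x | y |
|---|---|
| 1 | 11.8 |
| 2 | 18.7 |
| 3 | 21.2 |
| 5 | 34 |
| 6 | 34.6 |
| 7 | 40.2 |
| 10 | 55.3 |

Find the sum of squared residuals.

x=1: ŷ = 8 + 4.7·1 = 12.7; e = 11.8 − 12.7 = -0.9
x=2: ŷ = 8 + 4.7·2 = 17.4; e = 18.7 − 17.4 = 1.3
x=3: ŷ = 8 + 4.7·3 = 22.1; e = 21.2 − 22.1 = -0.9
x=5: ŷ = 8 + 4.7·5 = 31.5; e = 34 − 31.5 = 2.5
x=6: ŷ = 8 + 4.7·6 = 36.2; e = 34.6 − 36.2 = -1.6
x=7: ŷ = 8 + 4.7·7 = 40.9; e = 40.2 − 40.9 = -0.7
x=10: ŷ = 8 + 4.7·10 = 55; e = 55.3 − 55 = 0.3
SSE = 0.81 + 1.69 + 0.81 + 6.25 + 2.56 + 0.49 + 0.09 = 12.7

SSE = 12.7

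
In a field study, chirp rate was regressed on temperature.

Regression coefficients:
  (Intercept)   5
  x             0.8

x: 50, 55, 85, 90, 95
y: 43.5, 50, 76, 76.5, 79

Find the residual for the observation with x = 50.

ŷ = 5 + 0.8·50 = 45
r = 43.5 − 45 = -1.5

r = -1.5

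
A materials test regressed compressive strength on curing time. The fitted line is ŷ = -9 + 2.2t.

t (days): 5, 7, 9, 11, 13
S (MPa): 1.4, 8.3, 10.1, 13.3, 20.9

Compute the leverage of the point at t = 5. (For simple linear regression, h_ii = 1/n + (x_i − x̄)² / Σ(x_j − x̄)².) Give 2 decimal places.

t̄ = (5 + 7 + 9 + 11 + 13)/5 = 9
Σ(t − t̄)² = 16 + 4 + 0 + 4 + 16 = 40
h = 1/5 + (-4)²/40 = 0.2 + 0.4 = 0.60

h = 0.60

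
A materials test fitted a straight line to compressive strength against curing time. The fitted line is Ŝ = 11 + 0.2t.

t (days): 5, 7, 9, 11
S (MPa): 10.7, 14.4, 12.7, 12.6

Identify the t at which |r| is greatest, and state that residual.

t=5: Ŝ = 11 + 0.2·5 = 12; r = 10.7 − 12 = -1.3
t=7: Ŝ = 11 + 0.2·7 = 12.4; r = 14.4 − 12.4 = 2
t=9: Ŝ = 11 + 0.2·9 = 12.8; r = 12.7 − 12.8 = -0.1
t=11: Ŝ = 11 + 0.2·11 = 13.2; r = 12.6 − 13.2 = -0.6
Largest |r| is 2 at t = 7, residual 2.

t = 7, r = 2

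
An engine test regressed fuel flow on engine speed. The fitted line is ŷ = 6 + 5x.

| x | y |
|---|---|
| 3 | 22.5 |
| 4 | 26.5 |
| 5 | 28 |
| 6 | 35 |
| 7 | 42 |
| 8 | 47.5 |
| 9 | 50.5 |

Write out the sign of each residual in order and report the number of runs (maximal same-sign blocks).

x=3: ŷ = 6 + 5·3 = 21; r = 22.5 − 21 = 1.5
x=4: ŷ = 6 + 5·4 = 26; r = 26.5 − 26 = 0.5
x=5: ŷ = 6 + 5·5 = 31; r = 28 − 31 = -3
x=6: ŷ = 6 + 5·6 = 36; r = 35 − 36 = -1
x=7: ŷ = 6 + 5·7 = 41; r = 42 − 41 = 1
x=8: ŷ = 6 + 5·8 = 46; r = 47.5 − 46 = 1.5
x=9: ŷ = 6 + 5·9 = 51; r = 50.5 − 51 = -0.5
Signs: + + − − + + −
Runs: +×2, −×2, +×2, −×1 → 4

4 runs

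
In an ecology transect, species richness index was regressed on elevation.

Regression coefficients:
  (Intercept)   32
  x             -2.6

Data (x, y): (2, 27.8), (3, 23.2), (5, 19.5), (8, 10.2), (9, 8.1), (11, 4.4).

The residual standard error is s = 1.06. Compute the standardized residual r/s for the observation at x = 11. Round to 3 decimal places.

0.943

ŷ = 32 − 2.6·11 = 3.4
r = 4.4 − 3.4 = 1
r/s = 1 / 1.06 = 0.943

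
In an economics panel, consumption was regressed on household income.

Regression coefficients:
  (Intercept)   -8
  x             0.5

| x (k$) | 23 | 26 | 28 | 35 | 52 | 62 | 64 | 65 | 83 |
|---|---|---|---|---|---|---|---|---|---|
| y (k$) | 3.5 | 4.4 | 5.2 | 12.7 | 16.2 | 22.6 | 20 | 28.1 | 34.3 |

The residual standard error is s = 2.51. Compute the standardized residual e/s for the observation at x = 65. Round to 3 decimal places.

ŷ = -8 + 0.5·65 = 24.5
e = 28.1 − 24.5 = 3.6
e/s = 3.6 / 2.51 = 1.434

1.434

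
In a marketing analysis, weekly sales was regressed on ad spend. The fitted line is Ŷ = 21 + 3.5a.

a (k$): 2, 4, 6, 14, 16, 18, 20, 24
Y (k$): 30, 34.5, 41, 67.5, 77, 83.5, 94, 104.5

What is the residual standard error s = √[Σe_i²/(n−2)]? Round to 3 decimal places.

s = 1.871

a=2: Ŷ = 21 + 3.5·2 = 28; e = 30 − 28 = 2
a=4: Ŷ = 21 + 3.5·4 = 35; e = 34.5 − 35 = -0.5
a=6: Ŷ = 21 + 3.5·6 = 42; e = 41 − 42 = -1
a=14: Ŷ = 21 + 3.5·14 = 70; e = 67.5 − 70 = -2.5
a=16: Ŷ = 21 + 3.5·16 = 77; e = 77 − 77 = 0
a=18: Ŷ = 21 + 3.5·18 = 84; e = 83.5 − 84 = -0.5
a=20: Ŷ = 21 + 3.5·20 = 91; e = 94 − 91 = 3
a=24: Ŷ = 21 + 3.5·24 = 105; e = 104.5 − 105 = -0.5
SSE = 4 + 0.25 + 1 + 6.25 + 0 + 0.25 + 9 + 0.25 = 21
s = √(21/6) = √3.5 ≈ 1.871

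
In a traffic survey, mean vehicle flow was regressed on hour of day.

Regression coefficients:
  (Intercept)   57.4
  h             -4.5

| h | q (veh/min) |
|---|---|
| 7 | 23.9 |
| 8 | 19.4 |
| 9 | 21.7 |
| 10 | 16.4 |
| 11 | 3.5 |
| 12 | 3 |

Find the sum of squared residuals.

SSE = 66.56

h=7: q̂ = 57.4 − 4.5·7 = 25.9; r = 23.9 − 25.9 = -2
h=8: q̂ = 57.4 − 4.5·8 = 21.4; r = 19.4 − 21.4 = -2
h=9: q̂ = 57.4 − 4.5·9 = 16.9; r = 21.7 − 16.9 = 4.8
h=10: q̂ = 57.4 − 4.5·10 = 12.4; r = 16.4 − 12.4 = 4
h=11: q̂ = 57.4 − 4.5·11 = 7.9; r = 3.5 − 7.9 = -4.4
h=12: q̂ = 57.4 − 4.5·12 = 3.4; r = 3 − 3.4 = -0.4
SSE = 4 + 4 + 23.04 + 16 + 19.36 + 0.16 = 66.56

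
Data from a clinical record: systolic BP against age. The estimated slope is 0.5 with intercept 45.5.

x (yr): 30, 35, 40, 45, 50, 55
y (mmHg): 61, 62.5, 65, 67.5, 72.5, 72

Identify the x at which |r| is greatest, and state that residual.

x = 50, r = 2

x=30: ŷ = 45.5 + 0.5·30 = 60.5; r = 61 − 60.5 = 0.5
x=35: ŷ = 45.5 + 0.5·35 = 63; r = 62.5 − 63 = -0.5
x=40: ŷ = 45.5 + 0.5·40 = 65.5; r = 65 − 65.5 = -0.5
x=45: ŷ = 45.5 + 0.5·45 = 68; r = 67.5 − 68 = -0.5
x=50: ŷ = 45.5 + 0.5·50 = 70.5; r = 72.5 − 70.5 = 2
x=55: ŷ = 45.5 + 0.5·55 = 73; r = 72 − 73 = -1
Largest |r| is 2 at x = 50, residual 2.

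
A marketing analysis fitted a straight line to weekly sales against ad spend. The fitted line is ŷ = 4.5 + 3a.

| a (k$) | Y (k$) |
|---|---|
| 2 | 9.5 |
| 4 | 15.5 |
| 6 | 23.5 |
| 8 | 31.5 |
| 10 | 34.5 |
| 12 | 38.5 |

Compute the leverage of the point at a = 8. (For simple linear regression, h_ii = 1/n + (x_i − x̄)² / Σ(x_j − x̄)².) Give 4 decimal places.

h = 0.1810

ā = (2 + 4 + 6 + 8 + 10 + 12)/6 = 7
Σ(a − ā)² = 25 + 9 + 1 + 1 + 9 + 25 = 70
h = 1/6 + (1)²/70 = 0.166667 + 0.0142857 = 0.1810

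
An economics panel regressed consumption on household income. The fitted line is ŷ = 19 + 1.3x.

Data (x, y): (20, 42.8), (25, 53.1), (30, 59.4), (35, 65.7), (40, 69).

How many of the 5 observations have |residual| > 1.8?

x=20: ŷ = 19 + 1.3·20 = 45; r = 42.8 − 45 = -2.2
x=25: ŷ = 19 + 1.3·25 = 51.5; r = 53.1 − 51.5 = 1.6
x=30: ŷ = 19 + 1.3·30 = 58; r = 59.4 − 58 = 1.4
x=35: ŷ = 19 + 1.3·35 = 64.5; r = 65.7 − 64.5 = 1.2
x=40: ŷ = 19 + 1.3·40 = 71; r = 69 − 71 = -2
|r| > 1.8: x=20 (|r|=2.2), x=40 (|r|=2) → 2

2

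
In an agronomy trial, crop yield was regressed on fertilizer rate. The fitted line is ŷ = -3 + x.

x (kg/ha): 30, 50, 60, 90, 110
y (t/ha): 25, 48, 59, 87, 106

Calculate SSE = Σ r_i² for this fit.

SSE = 10

x=30: ŷ = -3 + 30 = 27; r = 25 − 27 = -2
x=50: ŷ = -3 + 50 = 47; r = 48 − 47 = 1
x=60: ŷ = -3 + 60 = 57; r = 59 − 57 = 2
x=90: ŷ = -3 + 90 = 87; r = 87 − 87 = 0
x=110: ŷ = -3 + 110 = 107; r = 106 − 107 = -1
SSE = 4 + 1 + 4 + 0 + 1 = 10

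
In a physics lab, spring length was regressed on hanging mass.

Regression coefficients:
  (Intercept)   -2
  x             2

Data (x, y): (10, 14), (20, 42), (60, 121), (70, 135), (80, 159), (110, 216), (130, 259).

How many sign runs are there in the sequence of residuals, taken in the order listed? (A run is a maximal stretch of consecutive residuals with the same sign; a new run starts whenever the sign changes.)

6 runs

x=10: ŷ = -2 + 2·10 = 18; r = 14 − 18 = -4
x=20: ŷ = -2 + 2·20 = 38; r = 42 − 38 = 4
x=60: ŷ = -2 + 2·60 = 118; r = 121 − 118 = 3
x=70: ŷ = -2 + 2·70 = 138; r = 135 − 138 = -3
x=80: ŷ = -2 + 2·80 = 158; r = 159 − 158 = 1
x=110: ŷ = -2 + 2·110 = 218; r = 216 − 218 = -2
x=130: ŷ = -2 + 2·130 = 258; r = 259 − 258 = 1
Signs: − + + − + − +
Runs: −×1, +×2, −×1, +×1, −×1, +×1 → 6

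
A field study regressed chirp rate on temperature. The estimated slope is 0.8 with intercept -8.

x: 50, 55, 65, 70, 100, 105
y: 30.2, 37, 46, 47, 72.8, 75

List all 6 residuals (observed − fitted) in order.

x=50: ŷ = -8 + 0.8·50 = 32; e = 30.2 − 32 = -1.8
x=55: ŷ = -8 + 0.8·55 = 36; e = 37 − 36 = 1
x=65: ŷ = -8 + 0.8·65 = 44; e = 46 − 44 = 2
x=70: ŷ = -8 + 0.8·70 = 48; e = 47 − 48 = -1
x=100: ŷ = -8 + 0.8·100 = 72; e = 72.8 − 72 = 0.8
x=105: ŷ = -8 + 0.8·105 = 76; e = 75 − 76 = -1

-1.8, 1, 2, -1, 0.8, -1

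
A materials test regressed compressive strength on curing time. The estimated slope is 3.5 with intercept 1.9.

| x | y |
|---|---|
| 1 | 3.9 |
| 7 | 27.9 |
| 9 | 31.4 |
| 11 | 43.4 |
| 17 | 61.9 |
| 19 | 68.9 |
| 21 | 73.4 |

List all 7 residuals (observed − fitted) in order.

x=1: ŷ = 1.9 + 3.5·1 = 5.4; e = 3.9 − 5.4 = -1.5
x=7: ŷ = 1.9 + 3.5·7 = 26.4; e = 27.9 − 26.4 = 1.5
x=9: ŷ = 1.9 + 3.5·9 = 33.4; e = 31.4 − 33.4 = -2
x=11: ŷ = 1.9 + 3.5·11 = 40.4; e = 43.4 − 40.4 = 3
x=17: ŷ = 1.9 + 3.5·17 = 61.4; e = 61.9 − 61.4 = 0.5
x=19: ŷ = 1.9 + 3.5·19 = 68.4; e = 68.9 − 68.4 = 0.5
x=21: ŷ = 1.9 + 3.5·21 = 75.4; e = 73.4 − 75.4 = -2

-1.5, 1.5, -2, 3, 0.5, 0.5, -2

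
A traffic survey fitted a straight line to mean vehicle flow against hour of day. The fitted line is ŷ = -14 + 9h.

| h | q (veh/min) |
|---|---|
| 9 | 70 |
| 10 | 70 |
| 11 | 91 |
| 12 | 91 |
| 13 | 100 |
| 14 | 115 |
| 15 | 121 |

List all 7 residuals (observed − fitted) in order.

h=9: ŷ = -14 + 9·9 = 67; r = 70 − 67 = 3
h=10: ŷ = -14 + 9·10 = 76; r = 70 − 76 = -6
h=11: ŷ = -14 + 9·11 = 85; r = 91 − 85 = 6
h=12: ŷ = -14 + 9·12 = 94; r = 91 − 94 = -3
h=13: ŷ = -14 + 9·13 = 103; r = 100 − 103 = -3
h=14: ŷ = -14 + 9·14 = 112; r = 115 − 112 = 3
h=15: ŷ = -14 + 9·15 = 121; r = 121 − 121 = 0

3, -6, 6, -3, -3, 3, 0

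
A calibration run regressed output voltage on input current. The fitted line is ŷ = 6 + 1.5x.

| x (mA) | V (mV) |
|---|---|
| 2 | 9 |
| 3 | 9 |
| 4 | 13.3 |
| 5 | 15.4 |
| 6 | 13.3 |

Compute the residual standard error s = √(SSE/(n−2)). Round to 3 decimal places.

s = 1.865

x=2: ŷ = 6 + 1.5·2 = 9; e = 9 − 9 = 0
x=3: ŷ = 6 + 1.5·3 = 10.5; e = 9 − 10.5 = -1.5
x=4: ŷ = 6 + 1.5·4 = 12; e = 13.3 − 12 = 1.3
x=5: ŷ = 6 + 1.5·5 = 13.5; e = 15.4 − 13.5 = 1.9
x=6: ŷ = 6 + 1.5·6 = 15; e = 13.3 − 15 = -1.7
SSE = 0 + 2.25 + 1.69 + 3.61 + 2.89 = 10.44
s = √(10.44/3) = √3.48 ≈ 1.865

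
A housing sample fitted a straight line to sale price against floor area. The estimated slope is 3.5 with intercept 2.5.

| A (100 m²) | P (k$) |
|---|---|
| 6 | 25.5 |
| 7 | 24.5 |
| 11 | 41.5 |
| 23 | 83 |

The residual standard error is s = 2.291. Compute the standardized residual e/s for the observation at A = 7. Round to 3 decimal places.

-1.091

P̂ = 2.5 + 3.5·7 = 27
e = 24.5 − 27 = -2.5
e/s = -2.5 / 2.291 = -1.091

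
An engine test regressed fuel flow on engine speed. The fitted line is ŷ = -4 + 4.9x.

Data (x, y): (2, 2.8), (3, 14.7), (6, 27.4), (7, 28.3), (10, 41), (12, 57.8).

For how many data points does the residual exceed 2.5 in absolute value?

x=2: ŷ = -4 + 4.9·2 = 5.8; e = 2.8 − 5.8 = -3
x=3: ŷ = -4 + 4.9·3 = 10.7; e = 14.7 − 10.7 = 4
x=6: ŷ = -4 + 4.9·6 = 25.4; e = 27.4 − 25.4 = 2
x=7: ŷ = -4 + 4.9·7 = 30.3; e = 28.3 − 30.3 = -2
x=10: ŷ = -4 + 4.9·10 = 45; e = 41 − 45 = -4
x=12: ŷ = -4 + 4.9·12 = 54.8; e = 57.8 − 54.8 = 3
|e| > 2.5: x=2 (|e|=3), x=3 (|e|=4), x=10 (|e|=4), x=12 (|e|=3) → 4

4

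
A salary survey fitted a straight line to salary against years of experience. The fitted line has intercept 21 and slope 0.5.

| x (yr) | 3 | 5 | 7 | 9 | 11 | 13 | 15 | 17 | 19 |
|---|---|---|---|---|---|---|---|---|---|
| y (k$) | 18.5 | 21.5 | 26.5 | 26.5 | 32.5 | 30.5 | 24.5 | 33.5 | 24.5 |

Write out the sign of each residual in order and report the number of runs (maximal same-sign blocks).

x=3: ŷ = 21 + 0.5·3 = 22.5; r = 18.5 − 22.5 = -4
x=5: ŷ = 21 + 0.5·5 = 23.5; r = 21.5 − 23.5 = -2
x=7: ŷ = 21 + 0.5·7 = 24.5; r = 26.5 − 24.5 = 2
x=9: ŷ = 21 + 0.5·9 = 25.5; r = 26.5 − 25.5 = 1
x=11: ŷ = 21 + 0.5·11 = 26.5; r = 32.5 − 26.5 = 6
x=13: ŷ = 21 + 0.5·13 = 27.5; r = 30.5 − 27.5 = 3
x=15: ŷ = 21 + 0.5·15 = 28.5; r = 24.5 − 28.5 = -4
x=17: ŷ = 21 + 0.5·17 = 29.5; r = 33.5 − 29.5 = 4
x=19: ŷ = 21 + 0.5·19 = 30.5; r = 24.5 − 30.5 = -6
Signs: − − + + + + − + −
Runs: −×2, +×4, −×1, +×1, −×1 → 5

5 runs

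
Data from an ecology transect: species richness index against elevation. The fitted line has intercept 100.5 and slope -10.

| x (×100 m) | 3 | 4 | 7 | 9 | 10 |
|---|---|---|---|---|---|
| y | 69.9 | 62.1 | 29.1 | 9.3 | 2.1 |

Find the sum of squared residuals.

x=3: ŷ = 100.5 − 10·3 = 70.5; e = 69.9 − 70.5 = -0.6
x=4: ŷ = 100.5 − 10·4 = 60.5; e = 62.1 − 60.5 = 1.6
x=7: ŷ = 100.5 − 10·7 = 30.5; e = 29.1 − 30.5 = -1.4
x=9: ŷ = 100.5 − 10·9 = 10.5; e = 9.3 − 10.5 = -1.2
x=10: ŷ = 100.5 − 10·10 = 0.5; e = 2.1 − 0.5 = 1.6
SSE = 0.36 + 2.56 + 1.96 + 1.44 + 2.56 = 8.88

SSE = 8.88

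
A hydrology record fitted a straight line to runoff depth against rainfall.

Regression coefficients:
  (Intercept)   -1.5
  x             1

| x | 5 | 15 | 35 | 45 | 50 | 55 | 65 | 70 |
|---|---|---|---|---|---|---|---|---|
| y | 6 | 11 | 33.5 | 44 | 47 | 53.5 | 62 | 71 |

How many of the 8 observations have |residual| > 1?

5

x=5: ŷ = -1.5 + 5 = 3.5; r = 6 − 3.5 = 2.5
x=15: ŷ = -1.5 + 15 = 13.5; r = 11 − 13.5 = -2.5
x=35: ŷ = -1.5 + 35 = 33.5; r = 33.5 − 33.5 = 0
x=45: ŷ = -1.5 + 45 = 43.5; r = 44 − 43.5 = 0.5
x=50: ŷ = -1.5 + 50 = 48.5; r = 47 − 48.5 = -1.5
x=55: ŷ = -1.5 + 55 = 53.5; r = 53.5 − 53.5 = 0
x=65: ŷ = -1.5 + 65 = 63.5; r = 62 − 63.5 = -1.5
x=70: ŷ = -1.5 + 70 = 68.5; r = 71 − 68.5 = 2.5
|r| > 1: x=5 (|r|=2.5), x=15 (|r|=2.5), x=50 (|r|=1.5), x=65 (|r|=1.5), x=70 (|r|=2.5) → 5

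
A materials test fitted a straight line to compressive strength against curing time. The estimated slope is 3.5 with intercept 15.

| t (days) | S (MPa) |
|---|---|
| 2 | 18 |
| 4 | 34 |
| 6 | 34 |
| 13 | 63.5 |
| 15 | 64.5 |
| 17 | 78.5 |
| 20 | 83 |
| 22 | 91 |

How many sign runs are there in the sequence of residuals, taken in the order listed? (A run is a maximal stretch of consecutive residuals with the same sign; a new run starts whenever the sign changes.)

t=2: ŷ = 15 + 3.5·2 = 22; e = 18 − 22 = -4
t=4: ŷ = 15 + 3.5·4 = 29; e = 34 − 29 = 5
t=6: ŷ = 15 + 3.5·6 = 36; e = 34 − 36 = -2
t=13: ŷ = 15 + 3.5·13 = 60.5; e = 63.5 − 60.5 = 3
t=15: ŷ = 15 + 3.5·15 = 67.5; e = 64.5 − 67.5 = -3
t=17: ŷ = 15 + 3.5·17 = 74.5; e = 78.5 − 74.5 = 4
t=20: ŷ = 15 + 3.5·20 = 85; e = 83 − 85 = -2
t=22: ŷ = 15 + 3.5·22 = 92; e = 91 − 92 = -1
Signs: − + − + − + − −
Runs: −×1, +×1, −×1, +×1, −×1, +×1, −×2 → 7

7 runs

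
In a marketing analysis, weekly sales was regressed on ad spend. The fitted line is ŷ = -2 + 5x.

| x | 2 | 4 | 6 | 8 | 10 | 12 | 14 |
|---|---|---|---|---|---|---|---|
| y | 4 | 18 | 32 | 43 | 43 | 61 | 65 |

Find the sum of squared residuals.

x=2: ŷ = -2 + 5·2 = 8; r = 4 − 8 = -4
x=4: ŷ = -2 + 5·4 = 18; r = 18 − 18 = 0
x=6: ŷ = -2 + 5·6 = 28; r = 32 − 28 = 4
x=8: ŷ = -2 + 5·8 = 38; r = 43 − 38 = 5
x=10: ŷ = -2 + 5·10 = 48; r = 43 − 48 = -5
x=12: ŷ = -2 + 5·12 = 58; r = 61 − 58 = 3
x=14: ŷ = -2 + 5·14 = 68; r = 65 − 68 = -3
SSE = 16 + 0 + 16 + 25 + 25 + 9 + 9 = 100

SSE = 100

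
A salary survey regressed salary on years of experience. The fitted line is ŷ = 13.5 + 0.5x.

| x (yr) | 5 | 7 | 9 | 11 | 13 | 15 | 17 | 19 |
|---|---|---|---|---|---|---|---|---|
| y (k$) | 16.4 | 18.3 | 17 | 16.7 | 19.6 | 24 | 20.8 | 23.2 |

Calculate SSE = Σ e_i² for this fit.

x=5: ŷ = 13.5 + 0.5·5 = 16; e = 16.4 − 16 = 0.4
x=7: ŷ = 13.5 + 0.5·7 = 17; e = 18.3 − 17 = 1.3
x=9: ŷ = 13.5 + 0.5·9 = 18; e = 17 − 18 = -1
x=11: ŷ = 13.5 + 0.5·11 = 19; e = 16.7 − 19 = -2.3
x=13: ŷ = 13.5 + 0.5·13 = 20; e = 19.6 − 20 = -0.4
x=15: ŷ = 13.5 + 0.5·15 = 21; e = 24 − 21 = 3
x=17: ŷ = 13.5 + 0.5·17 = 22; e = 20.8 − 22 = -1.2
x=19: ŷ = 13.5 + 0.5·19 = 23; e = 23.2 − 23 = 0.2
SSE = 0.16 + 1.69 + 1 + 5.29 + 0.16 + 9 + 1.44 + 0.04 = 18.78

SSE = 18.78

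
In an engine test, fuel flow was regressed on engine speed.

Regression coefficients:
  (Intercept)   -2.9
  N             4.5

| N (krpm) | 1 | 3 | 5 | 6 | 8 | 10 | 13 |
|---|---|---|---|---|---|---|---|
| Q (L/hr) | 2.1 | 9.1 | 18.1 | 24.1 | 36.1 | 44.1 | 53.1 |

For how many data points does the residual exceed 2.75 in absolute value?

N=1: Q̂ = -2.9 + 4.5·1 = 1.6; r = 2.1 − 1.6 = 0.5
N=3: Q̂ = -2.9 + 4.5·3 = 10.6; r = 9.1 − 10.6 = -1.5
N=5: Q̂ = -2.9 + 4.5·5 = 19.6; r = 18.1 − 19.6 = -1.5
N=6: Q̂ = -2.9 + 4.5·6 = 24.1; r = 24.1 − 24.1 = 0
N=8: Q̂ = -2.9 + 4.5·8 = 33.1; r = 36.1 − 33.1 = 3
N=10: Q̂ = -2.9 + 4.5·10 = 42.1; r = 44.1 − 42.1 = 2
N=13: Q̂ = -2.9 + 4.5·13 = 55.6; r = 53.1 − 55.6 = -2.5
|r| > 2.75: N=8 (|r|=3) → 1

1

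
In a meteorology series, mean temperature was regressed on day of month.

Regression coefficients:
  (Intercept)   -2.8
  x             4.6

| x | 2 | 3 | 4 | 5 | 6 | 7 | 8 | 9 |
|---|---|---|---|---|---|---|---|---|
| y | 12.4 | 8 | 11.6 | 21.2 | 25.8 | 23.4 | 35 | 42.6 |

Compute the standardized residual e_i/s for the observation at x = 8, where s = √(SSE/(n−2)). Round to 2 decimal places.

x=2: ŷ = -2.8 + 4.6·2 = 6.4; e = 12.4 − 6.4 = 6
x=3: ŷ = -2.8 + 4.6·3 = 11; e = 8 − 11 = -3
x=4: ŷ = -2.8 + 4.6·4 = 15.6; e = 11.6 − 15.6 = -4
x=5: ŷ = -2.8 + 4.6·5 = 20.2; e = 21.2 − 20.2 = 1
x=6: ŷ = -2.8 + 4.6·6 = 24.8; e = 25.8 − 24.8 = 1
x=7: ŷ = -2.8 + 4.6·7 = 29.4; e = 23.4 − 29.4 = -6
x=8: ŷ = -2.8 + 4.6·8 = 34; e = 35 − 34 = 1
x=9: ŷ = -2.8 + 4.6·9 = 38.6; e = 42.6 − 38.6 = 4
SSE = 36 + 9 + 16 + 1 + 1 + 36 + 1 + 16 = 116
s = √(116/6) = 4.39697
e/s = 1 / 4.39697 = 0.23

0.23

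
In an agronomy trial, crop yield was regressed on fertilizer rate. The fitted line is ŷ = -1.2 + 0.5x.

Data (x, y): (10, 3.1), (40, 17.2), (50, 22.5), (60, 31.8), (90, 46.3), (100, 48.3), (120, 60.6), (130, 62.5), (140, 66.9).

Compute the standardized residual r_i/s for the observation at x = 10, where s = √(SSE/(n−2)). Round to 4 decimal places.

-0.3452

x=10: ŷ = -1.2 + 0.5·10 = 3.8; r = 3.1 − 3.8 = -0.7
x=40: ŷ = -1.2 + 0.5·40 = 18.8; r = 17.2 − 18.8 = -1.6
x=50: ŷ = -1.2 + 0.5·50 = 23.8; r = 22.5 − 23.8 = -1.3
x=60: ŷ = -1.2 + 0.5·60 = 28.8; r = 31.8 − 28.8 = 3
x=90: ŷ = -1.2 + 0.5·90 = 43.8; r = 46.3 − 43.8 = 2.5
x=100: ŷ = -1.2 + 0.5·100 = 48.8; r = 48.3 − 48.8 = -0.5
x=120: ŷ = -1.2 + 0.5·120 = 58.8; r = 60.6 − 58.8 = 1.8
x=130: ŷ = -1.2 + 0.5·130 = 63.8; r = 62.5 − 63.8 = -1.3
x=140: ŷ = -1.2 + 0.5·140 = 68.8; r = 66.9 − 68.8 = -1.9
SSE = 0.49 + 2.56 + 1.69 + 9 + 6.25 + 0.25 + 3.24 + 1.69 + 3.61 = 28.78
s = √(28.78/7) = 2.02767
r/s = -0.7 / 2.02767 = -0.3452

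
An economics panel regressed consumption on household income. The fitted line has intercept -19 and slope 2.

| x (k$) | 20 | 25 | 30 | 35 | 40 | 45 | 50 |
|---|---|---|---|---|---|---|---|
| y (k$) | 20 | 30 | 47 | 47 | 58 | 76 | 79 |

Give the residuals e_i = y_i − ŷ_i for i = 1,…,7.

-1, -1, 6, -4, -3, 5, -2

x=20: ŷ = -19 + 2·20 = 21; e = 20 − 21 = -1
x=25: ŷ = -19 + 2·25 = 31; e = 30 − 31 = -1
x=30: ŷ = -19 + 2·30 = 41; e = 47 − 41 = 6
x=35: ŷ = -19 + 2·35 = 51; e = 47 − 51 = -4
x=40: ŷ = -19 + 2·40 = 61; e = 58 − 61 = -3
x=45: ŷ = -19 + 2·45 = 71; e = 76 − 71 = 5
x=50: ŷ = -19 + 2·50 = 81; e = 79 − 81 = -2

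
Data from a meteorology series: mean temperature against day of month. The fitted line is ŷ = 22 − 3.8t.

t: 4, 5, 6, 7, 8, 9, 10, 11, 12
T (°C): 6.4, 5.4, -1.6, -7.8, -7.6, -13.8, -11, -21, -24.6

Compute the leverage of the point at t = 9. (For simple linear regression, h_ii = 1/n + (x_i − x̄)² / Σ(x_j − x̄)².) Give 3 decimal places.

t̄ = (4 + 5 + 6 + 7 + 8 + 9 + 10 + 11 + 12)/9 = 8
Σ(t − t̄)² = 16 + 9 + 4 + 1 + 0 + 1 + 4 + 9 + 16 = 60
h = 1/9 + (1)²/60 = 0.111111 + 0.0166667 = 0.128

h = 0.128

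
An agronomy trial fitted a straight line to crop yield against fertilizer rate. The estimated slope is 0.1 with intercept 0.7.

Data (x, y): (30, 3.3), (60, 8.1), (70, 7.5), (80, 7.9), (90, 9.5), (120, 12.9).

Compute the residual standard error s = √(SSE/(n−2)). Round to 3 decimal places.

x=30: ŷ = 0.7 + 0.1·30 = 3.7; r = 3.3 − 3.7 = -0.4
x=60: ŷ = 0.7 + 0.1·60 = 6.7; r = 8.1 − 6.7 = 1.4
x=70: ŷ = 0.7 + 0.1·70 = 7.7; r = 7.5 − 7.7 = -0.2
x=80: ŷ = 0.7 + 0.1·80 = 8.7; r = 7.9 − 8.7 = -0.8
x=90: ŷ = 0.7 + 0.1·90 = 9.7; r = 9.5 − 9.7 = -0.2
x=120: ŷ = 0.7 + 0.1·120 = 12.7; r = 12.9 − 12.7 = 0.2
SSE = 0.16 + 1.96 + 0.04 + 0.64 + 0.04 + 0.04 = 2.88
s = √(2.88/4) = √0.72 ≈ 0.849

s = 0.849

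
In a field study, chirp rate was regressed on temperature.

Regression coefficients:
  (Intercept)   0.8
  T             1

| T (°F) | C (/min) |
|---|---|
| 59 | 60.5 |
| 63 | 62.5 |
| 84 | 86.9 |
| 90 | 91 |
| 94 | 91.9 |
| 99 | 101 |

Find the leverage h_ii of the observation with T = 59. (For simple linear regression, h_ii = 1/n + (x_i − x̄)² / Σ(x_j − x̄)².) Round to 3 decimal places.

T̄ = (59 + 63 + 84 + 90 + 94 + 99)/6 = 81.5
Σ(T − T̄)² = 506.25 + 342.25 + 6.25 + 72.25 + 156.25 + 306.25 = 1389.5
h = 1/6 + (-22.5)²/1389.5 = 0.166667 + 0.36434 = 0.531

h = 0.531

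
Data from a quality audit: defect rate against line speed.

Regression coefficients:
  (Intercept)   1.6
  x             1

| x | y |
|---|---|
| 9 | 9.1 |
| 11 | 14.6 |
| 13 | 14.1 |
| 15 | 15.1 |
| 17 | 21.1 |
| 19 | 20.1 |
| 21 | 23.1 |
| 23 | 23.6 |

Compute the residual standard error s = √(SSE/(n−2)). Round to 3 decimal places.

s = 1.658

x=9: ŷ = 1.6 + 9 = 10.6; e = 9.1 − 10.6 = -1.5
x=11: ŷ = 1.6 + 11 = 12.6; e = 14.6 − 12.6 = 2
x=13: ŷ = 1.6 + 13 = 14.6; e = 14.1 − 14.6 = -0.5
x=15: ŷ = 1.6 + 15 = 16.6; e = 15.1 − 16.6 = -1.5
x=17: ŷ = 1.6 + 17 = 18.6; e = 21.1 − 18.6 = 2.5
x=19: ŷ = 1.6 + 19 = 20.6; e = 20.1 − 20.6 = -0.5
x=21: ŷ = 1.6 + 21 = 22.6; e = 23.1 − 22.6 = 0.5
x=23: ŷ = 1.6 + 23 = 24.6; e = 23.6 − 24.6 = -1
SSE = 2.25 + 4 + 0.25 + 2.25 + 6.25 + 0.25 + 0.25 + 1 = 16.5
s = √(16.5/6) = √2.75 ≈ 1.658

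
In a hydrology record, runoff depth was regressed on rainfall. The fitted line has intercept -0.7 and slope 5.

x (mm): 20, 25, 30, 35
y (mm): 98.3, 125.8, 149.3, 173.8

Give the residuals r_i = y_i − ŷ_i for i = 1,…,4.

-1, 1.5, 0, -0.5

x=20: ŷ = -0.7 + 5·20 = 99.3; r = 98.3 − 99.3 = -1
x=25: ŷ = -0.7 + 5·25 = 124.3; r = 125.8 − 124.3 = 1.5
x=30: ŷ = -0.7 + 5·30 = 149.3; r = 149.3 − 149.3 = 0
x=35: ŷ = -0.7 + 5·35 = 174.3; r = 173.8 − 174.3 = -0.5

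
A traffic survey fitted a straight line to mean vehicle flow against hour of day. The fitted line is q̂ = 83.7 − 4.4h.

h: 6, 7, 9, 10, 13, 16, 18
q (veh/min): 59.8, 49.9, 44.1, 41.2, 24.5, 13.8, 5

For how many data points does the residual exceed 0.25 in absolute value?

6

h=6: q̂ = 83.7 − 4.4·6 = 57.3; r = 59.8 − 57.3 = 2.5
h=7: q̂ = 83.7 − 4.4·7 = 52.9; r = 49.9 − 52.9 = -3
h=9: q̂ = 83.7 − 4.4·9 = 44.1; r = 44.1 − 44.1 = 0
h=10: q̂ = 83.7 − 4.4·10 = 39.7; r = 41.2 − 39.7 = 1.5
h=13: q̂ = 83.7 − 4.4·13 = 26.5; r = 24.5 − 26.5 = -2
h=16: q̂ = 83.7 − 4.4·16 = 13.3; r = 13.8 − 13.3 = 0.5
h=18: q̂ = 83.7 − 4.4·18 = 4.5; r = 5 − 4.5 = 0.5
|r| > 0.25: h=6 (|r|=2.5), h=7 (|r|=3), h=10 (|r|=1.5), h=13 (|r|=2), h=16 (|r|=0.5), h=18 (|r|=0.5) → 6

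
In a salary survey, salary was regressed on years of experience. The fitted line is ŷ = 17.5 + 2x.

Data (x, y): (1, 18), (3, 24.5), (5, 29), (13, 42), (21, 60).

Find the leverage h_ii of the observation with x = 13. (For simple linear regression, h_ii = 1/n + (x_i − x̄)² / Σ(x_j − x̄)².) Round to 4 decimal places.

h = 0.2703

x̄ = (1 + 3 + 5 + 13 + 21)/5 = 8.6
Σ(x − x̄)² = 57.76 + 31.36 + 12.96 + 19.36 + 153.76 = 275.2
h = 1/5 + (4.4)²/275.2 = 0.2 + 0.0703488 = 0.2703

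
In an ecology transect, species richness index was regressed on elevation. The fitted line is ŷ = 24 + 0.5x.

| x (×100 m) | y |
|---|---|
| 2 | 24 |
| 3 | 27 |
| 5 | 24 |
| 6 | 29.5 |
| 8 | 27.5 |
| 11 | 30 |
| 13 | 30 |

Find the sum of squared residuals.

x=2: ŷ = 24 + 0.5·2 = 25; r = 24 − 25 = -1
x=3: ŷ = 24 + 0.5·3 = 25.5; r = 27 − 25.5 = 1.5
x=5: ŷ = 24 + 0.5·5 = 26.5; r = 24 − 26.5 = -2.5
x=6: ŷ = 24 + 0.5·6 = 27; r = 29.5 − 27 = 2.5
x=8: ŷ = 24 + 0.5·8 = 28; r = 27.5 − 28 = -0.5
x=11: ŷ = 24 + 0.5·11 = 29.5; r = 30 − 29.5 = 0.5
x=13: ŷ = 24 + 0.5·13 = 30.5; r = 30 − 30.5 = -0.5
SSE = 1 + 2.25 + 6.25 + 6.25 + 0.25 + 0.25 + 0.25 = 16.5

SSE = 16.5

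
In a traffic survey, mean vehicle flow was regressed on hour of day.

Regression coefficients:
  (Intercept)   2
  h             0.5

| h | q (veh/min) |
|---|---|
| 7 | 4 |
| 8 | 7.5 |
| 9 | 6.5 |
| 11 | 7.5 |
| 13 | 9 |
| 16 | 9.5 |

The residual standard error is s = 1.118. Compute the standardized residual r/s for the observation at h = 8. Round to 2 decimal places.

1.34

ŷ = 2 + 0.5·8 = 6
r = 7.5 − 6 = 1.5
r/s = 1.5 / 1.118 = 1.34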